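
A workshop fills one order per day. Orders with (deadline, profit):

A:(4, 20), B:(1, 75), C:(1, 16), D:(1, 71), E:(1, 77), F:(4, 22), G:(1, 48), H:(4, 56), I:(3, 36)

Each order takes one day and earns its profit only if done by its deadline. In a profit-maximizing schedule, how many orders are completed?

Sort by profit descending; place each in the latest free slot ≤ its deadline.
Profit order: E=77 B=75 D=71 H=56 G=48 I=36 F=22 A=20 C=16
Assign: E→slot 1, B skipped, D skipped, H→slot 4, G skipped, I→slot 3, F→slot 2, A skipped, C skipped.
Slots: [1:E] [2:F] [3:I] [4:H]
4 of 9 scheduled.

4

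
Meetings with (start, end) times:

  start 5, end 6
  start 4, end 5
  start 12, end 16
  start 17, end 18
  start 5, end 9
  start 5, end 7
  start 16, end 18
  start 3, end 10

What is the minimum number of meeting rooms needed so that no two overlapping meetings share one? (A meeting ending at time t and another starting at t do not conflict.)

4

Events (time:±→running): 3:+→1 4:+→2 5:-→1 5:+→2 5:+→3 5:+→4 … peak 4.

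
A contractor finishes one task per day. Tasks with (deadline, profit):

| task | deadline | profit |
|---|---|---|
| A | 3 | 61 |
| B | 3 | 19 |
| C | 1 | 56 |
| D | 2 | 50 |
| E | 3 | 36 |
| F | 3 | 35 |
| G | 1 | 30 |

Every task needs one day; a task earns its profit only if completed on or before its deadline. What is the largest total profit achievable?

167

Sort by profit descending; place each in the latest free slot ≤ its deadline.
By profit: A(d3,61), C(d1,56), D(d2,50), E(d3,36), F(d3,35), G(d1,30), B(d3,19)
A→slot 3; C→slot 1; D→slot 2; E skipped; F skipped; G skipped; B skipped.
Profit = 56 + 50 + 61 = 167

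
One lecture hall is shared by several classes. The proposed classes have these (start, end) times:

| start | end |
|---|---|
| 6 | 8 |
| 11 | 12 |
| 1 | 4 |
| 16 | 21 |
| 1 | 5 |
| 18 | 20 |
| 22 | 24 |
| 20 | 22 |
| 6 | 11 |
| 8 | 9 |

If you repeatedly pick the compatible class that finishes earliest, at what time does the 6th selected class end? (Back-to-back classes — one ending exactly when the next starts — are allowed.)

22

Greedy by earliest finish: after sorting by end time, pick each interval compatible with the last pick.
By end time: (1,4), (1,5), (6,8), (8,9), (6,11), (11,12), (18,20), (16,21), (20,22), (22,24).
Pick (1,4); next start ≥ 4 → (6,8); next start ≥ 8 → (8,9); next start ≥ 9 → (11,12); next start ≥ 12 → (18,20); next start ≥ 20 → (20,22); next start ≥ 22 → (22,24).
Selected: (1,4) (6,8) (8,9) (11,12) (18,20) (20,22) (22,24)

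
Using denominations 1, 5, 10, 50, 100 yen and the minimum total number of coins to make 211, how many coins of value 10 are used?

Use the largest denomination that fits, subtract, and repeat.
211 = 2×100 + 1×10 + 1×1
Count of 10: 1

1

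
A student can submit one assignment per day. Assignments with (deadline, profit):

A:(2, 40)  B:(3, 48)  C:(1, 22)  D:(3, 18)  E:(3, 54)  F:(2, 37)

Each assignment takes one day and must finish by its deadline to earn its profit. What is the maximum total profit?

142

Sort by profit descending; place each in the latest free slot ≤ its deadline.
Profit order: E=54 B=48 A=40 F=37 C=22 D=18
Assign: E→slot 3, B→slot 2, A→slot 1, F skipped, C skipped, D skipped.
Slots: [1:A] [2:B] [3:E]
Profit = 40 + 48 + 54 = 142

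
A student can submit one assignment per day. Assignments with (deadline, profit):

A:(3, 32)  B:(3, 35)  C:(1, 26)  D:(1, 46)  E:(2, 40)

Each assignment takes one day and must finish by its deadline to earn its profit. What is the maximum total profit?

121

Take jobs in profit order; each goes to the latest open slot no later than its deadline.
By profit: D(d1,46), E(d2,40), B(d3,35), A(d3,32), C(d1,26)
D→slot 1; E→slot 2; B→slot 3; A skipped; C skipped.
Profit = 46 + 40 + 35 = 121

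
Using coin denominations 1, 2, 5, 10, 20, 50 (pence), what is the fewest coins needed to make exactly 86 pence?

Use the largest denomination that fits, subtract, and repeat.
86 = 1×50 + 1×20 + 1×10 + 1×5 + 1×1
Total coins = 1 + 1 + 1 + 1 + 1 = 5

5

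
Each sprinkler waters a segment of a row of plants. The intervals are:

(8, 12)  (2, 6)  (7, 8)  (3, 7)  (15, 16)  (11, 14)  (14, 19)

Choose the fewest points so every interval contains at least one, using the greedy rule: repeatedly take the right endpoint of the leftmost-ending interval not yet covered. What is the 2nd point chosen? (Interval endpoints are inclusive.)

8

Sorted: [2,6] [3,7] [7,8] [8,12] [11,14] [15,16] [14,19]
{[2,6],[3,7]} hit by 6; {[7,8],[8,12]} hit by 8; {[11,14]} hit by 14; {[15,16],[14,19]} hit by 16.
Points: 6, 8, 14, 16 (4 total).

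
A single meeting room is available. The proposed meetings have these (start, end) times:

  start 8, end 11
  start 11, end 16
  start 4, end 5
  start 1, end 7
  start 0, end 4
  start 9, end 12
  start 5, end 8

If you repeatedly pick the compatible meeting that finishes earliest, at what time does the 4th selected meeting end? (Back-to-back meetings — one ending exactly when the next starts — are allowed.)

11

Sort by end time and greedily take each interval whose start is ≥ the last chosen end.
By end time: (0,4), (4,5), (1,7), (5,8), (8,11), (9,12), (11,16).
Pick (0,4); next start ≥ 4 → (4,5); next start ≥ 5 → (5,8); next start ≥ 8 → (8,11); next start ≥ 11 → (11,16).
Selected: (0,4) (4,5) (5,8) (8,11) (11,16)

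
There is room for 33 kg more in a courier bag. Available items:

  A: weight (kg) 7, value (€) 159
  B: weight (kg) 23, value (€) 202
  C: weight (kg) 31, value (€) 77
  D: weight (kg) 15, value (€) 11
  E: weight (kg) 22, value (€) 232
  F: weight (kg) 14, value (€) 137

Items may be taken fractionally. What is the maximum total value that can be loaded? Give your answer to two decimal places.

Greedy by value/weight ratio, highest first.
Order: A (159/7=22.71) > E (232/22=10.55) > F (137/14=9.79) > B (202/23=8.78) > C (77/31=2.48) > D (11/15=0.73)
Fill: take A (7 @ 159) → take E (22 @ 232) → take 4/14 of F → 39.14; 33/33 used.
Total value = 430.14

430.14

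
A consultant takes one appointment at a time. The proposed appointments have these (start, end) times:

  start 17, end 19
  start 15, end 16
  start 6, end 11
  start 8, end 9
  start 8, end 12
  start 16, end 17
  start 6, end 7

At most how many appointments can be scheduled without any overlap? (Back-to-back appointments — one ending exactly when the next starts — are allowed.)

Sort by end time and greedily take each interval whose start is ≥ the last chosen end.
Sorted by end: (6,7)  (8,9)  (6,11)  (8,12)  (15,16)  (16,17)  (17,19)
take (6,7); take (8,9); skip (6,11); take (15,16); take (16,17); take (17,19).
Selected 5 appointments.

5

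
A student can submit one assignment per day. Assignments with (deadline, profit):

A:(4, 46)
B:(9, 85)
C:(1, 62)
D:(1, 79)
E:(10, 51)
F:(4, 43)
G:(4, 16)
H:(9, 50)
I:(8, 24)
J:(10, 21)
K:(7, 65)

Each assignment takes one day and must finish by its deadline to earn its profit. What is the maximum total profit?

480

By profit: B(d9,85), D(d1,79), K(d7,65), C(d1,62), E(d10,51), H(d9,50), A(d4,46), F(d4,43), I(d8,24), J(d10,21), G(d4,16)
B→slot 9; D→slot 1; K→slot 7; C skipped; E→slot 10; H→slot 8; A→slot 4; F→slot 3; I→slot 6; J→slot 5; G→slot 2.
Profit = 79 + 16 + 43 + 46 + 21 + 24 + 65 + 50 + 85 + 51 = 480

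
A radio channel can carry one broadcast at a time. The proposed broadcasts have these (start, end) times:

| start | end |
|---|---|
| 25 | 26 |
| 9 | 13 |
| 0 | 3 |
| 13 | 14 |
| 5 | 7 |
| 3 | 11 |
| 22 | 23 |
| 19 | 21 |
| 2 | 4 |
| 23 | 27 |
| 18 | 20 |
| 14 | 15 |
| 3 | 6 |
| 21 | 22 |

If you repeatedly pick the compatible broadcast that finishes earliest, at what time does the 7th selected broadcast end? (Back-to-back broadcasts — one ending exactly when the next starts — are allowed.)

By end time: (0,3), (2,4), (3,6), (5,7), (3,11), (9,13), (13,14), (14,15), (18,20), (19,21), (21,22), (22,23), (25,26), (23,27).
Pick (0,3); next start ≥ 3 → (3,6); next start ≥ 6 → (9,13); next start ≥ 13 → (13,14); next start ≥ 14 → (14,15); next start ≥ 15 → (18,20); next start ≥ 20 → (21,22); next start ≥ 22 → (22,23); next start ≥ 23 → (25,26).
Selected: (0,3) (3,6) (9,13) (13,14) (14,15) (18,20) (21,22) (22,23) (25,26)

22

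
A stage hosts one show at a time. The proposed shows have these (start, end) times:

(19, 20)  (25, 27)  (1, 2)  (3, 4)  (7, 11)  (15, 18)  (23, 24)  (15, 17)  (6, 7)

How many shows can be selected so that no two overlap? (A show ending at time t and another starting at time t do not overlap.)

8

By end time: (1,2), (3,4), (6,7), (7,11), (15,17), (15,18), (19,20), (23,24), (25,27).
Pick (1,2); next start ≥ 2 → (3,4); next start ≥ 4 → (6,7); next start ≥ 7 → (7,11); next start ≥ 11 → (15,17); next start ≥ 17 → (19,20); next start ≥ 20 → (23,24); next start ≥ 24 → (25,27).
Selected 8 shows.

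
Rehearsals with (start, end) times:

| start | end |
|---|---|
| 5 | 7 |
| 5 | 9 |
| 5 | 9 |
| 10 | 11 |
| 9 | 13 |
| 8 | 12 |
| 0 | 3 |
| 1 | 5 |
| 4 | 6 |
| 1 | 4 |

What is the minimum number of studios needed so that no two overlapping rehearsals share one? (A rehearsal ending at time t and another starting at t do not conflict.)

4

Events (time:±→running): 0:+→1 1:+→2 1:+→3 3:-→2 4:-→1 4:+→2 5:-→1 5:+→2 5:+→3 5:+→4 … peak 4.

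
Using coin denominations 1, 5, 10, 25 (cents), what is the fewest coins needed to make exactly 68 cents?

7

Use the largest denomination that fits, subtract, and repeat.
68 − 2×25→18 − 1×10→8 − 1×5→3 − 3×1→0
Total coins = 2 + 1 + 1 + 3 = 7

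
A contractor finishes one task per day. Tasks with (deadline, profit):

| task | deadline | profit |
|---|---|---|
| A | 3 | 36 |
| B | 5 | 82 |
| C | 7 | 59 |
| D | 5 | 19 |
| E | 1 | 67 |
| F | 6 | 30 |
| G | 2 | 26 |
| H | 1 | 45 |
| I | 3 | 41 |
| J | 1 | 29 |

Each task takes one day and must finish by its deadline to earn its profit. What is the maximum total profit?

334

Sort by profit descending; place each in the latest free slot ≤ its deadline.
Profit order: B=82 E=67 C=59 H=45 I=41 A=36 F=30 J=29 G=26 D=19
Assign: B→slot 5, E→slot 1, C→slot 7, H skipped, I→slot 3, A→slot 2, F→slot 6, J skipped, G skipped, D→slot 4.
Slots: [1:E] [2:A] [3:I] [4:D] [5:B] [6:F] [7:C]
Profit = 67 + 36 + 41 + 19 + 82 + 30 + 59 = 334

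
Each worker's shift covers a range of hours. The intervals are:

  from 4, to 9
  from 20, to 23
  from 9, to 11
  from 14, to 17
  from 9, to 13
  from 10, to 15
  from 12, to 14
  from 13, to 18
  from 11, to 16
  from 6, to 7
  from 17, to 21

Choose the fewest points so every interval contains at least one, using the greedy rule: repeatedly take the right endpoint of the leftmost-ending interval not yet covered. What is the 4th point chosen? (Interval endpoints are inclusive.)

21

Process intervals by earliest right end; each time one isn't hit yet, stab at its right endpoint.
Sorted: [6,7] [4,9] [9,11] [9,13] [12,14] [10,15] [11,16] [14,17] [13,18] [17,21] [20,23]
{[6,7],[4,9]} hit by 7; {[9,11],[9,13]} hit by 11; {[12,14],[10,15],[11,16],[14,17],[13,18]} hit by 14; {[17,21],[20,23]} hit by 21.
Points: 7, 11, 14, 21 (4 total).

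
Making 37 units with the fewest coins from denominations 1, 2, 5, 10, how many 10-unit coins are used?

3

37 − 3×10→7 − 1×5→2 − 1×2→0
Count of 10: 3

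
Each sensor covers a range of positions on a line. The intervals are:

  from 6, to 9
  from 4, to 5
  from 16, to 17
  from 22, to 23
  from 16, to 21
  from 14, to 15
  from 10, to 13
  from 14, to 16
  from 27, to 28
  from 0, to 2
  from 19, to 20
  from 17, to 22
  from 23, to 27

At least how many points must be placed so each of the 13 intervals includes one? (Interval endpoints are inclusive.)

9

Process intervals by earliest right end; each time one isn't hit yet, stab at its right endpoint.
Sorted: [0,2] [4,5] [6,9] [10,13] [14,15] [14,16] [16,17] [19,20] [16,21] [17,22] [22,23] [23,27] [27,28]
{[0,2]} hit by 2; {[4,5]} hit by 5; {[6,9]} hit by 9; {[10,13]} hit by 13; {[14,15],[14,16]} hit by 15; {[16,17]} hit by 17; {[19,20],[16,21],[17,22]} hit by 20; {[22,23],[23,27]} hit by 23; {[27,28]} hit by 28.
Points: 2, 5, 9, 13, 15, 17, 20, 23, 28 (9 total).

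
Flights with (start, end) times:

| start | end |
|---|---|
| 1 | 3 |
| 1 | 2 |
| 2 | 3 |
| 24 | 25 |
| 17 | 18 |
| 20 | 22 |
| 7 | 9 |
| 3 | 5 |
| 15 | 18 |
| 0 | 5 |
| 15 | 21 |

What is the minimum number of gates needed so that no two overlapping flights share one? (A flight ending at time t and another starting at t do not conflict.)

3

Count concurrent intervals with a sweep; the peak is the room count.
Events (time:±→running): 0:+→1 1:+→2 1:+→3 … peak 3.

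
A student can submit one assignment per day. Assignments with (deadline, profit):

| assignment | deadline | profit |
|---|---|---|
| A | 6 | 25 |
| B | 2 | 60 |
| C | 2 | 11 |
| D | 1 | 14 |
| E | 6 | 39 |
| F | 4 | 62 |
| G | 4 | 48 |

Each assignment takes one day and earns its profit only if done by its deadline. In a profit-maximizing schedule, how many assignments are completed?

Sort by profit descending; place each in the latest free slot ≤ its deadline.
By profit: F(d4,62), B(d2,60), G(d4,48), E(d6,39), A(d6,25), D(d1,14), C(d2,11)
F→slot 4; B→slot 2; G→slot 3; E→slot 6; A→slot 5; D→slot 1; C skipped.
6 of 7 scheduled.

6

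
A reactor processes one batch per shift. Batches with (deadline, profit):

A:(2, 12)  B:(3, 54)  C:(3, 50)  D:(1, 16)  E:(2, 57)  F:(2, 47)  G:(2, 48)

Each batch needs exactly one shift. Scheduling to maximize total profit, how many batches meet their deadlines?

Take jobs in profit order; each goes to the latest open slot no later than its deadline.
By profit: E(d2,57), B(d3,54), C(d3,50), G(d2,48), F(d2,47), D(d1,16), A(d2,12)
E→slot 2; B→slot 3; C→slot 1; G skipped; F skipped; D skipped; A skipped.
3 of 7 scheduled.

3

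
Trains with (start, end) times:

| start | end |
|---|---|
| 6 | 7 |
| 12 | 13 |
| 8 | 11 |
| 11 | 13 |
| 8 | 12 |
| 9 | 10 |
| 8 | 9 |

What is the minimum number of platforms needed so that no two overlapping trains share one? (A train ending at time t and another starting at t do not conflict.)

3

Count concurrent intervals with a sweep; the peak is the room count.
Events (time:±→running): 6:+→1 7:-→0 8:+→1 8:+→2 8:+→3 … peak 3.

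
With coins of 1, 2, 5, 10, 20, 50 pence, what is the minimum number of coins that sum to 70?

2

Greedy: take as many of the largest coin as possible, then repeat with the remainder.
70 − 1×50→20 − 1×20→0
Total coins = 1 + 1 = 2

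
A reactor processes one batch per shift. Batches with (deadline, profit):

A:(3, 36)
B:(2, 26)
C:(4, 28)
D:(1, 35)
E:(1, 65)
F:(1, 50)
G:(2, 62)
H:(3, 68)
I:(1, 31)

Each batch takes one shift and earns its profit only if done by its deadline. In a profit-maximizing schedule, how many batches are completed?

Take jobs in profit order; each goes to the latest open slot no later than its deadline.
By profit: H(d3,68), E(d1,65), G(d2,62), F(d1,50), A(d3,36), D(d1,35), I(d1,31), C(d4,28), B(d2,26)
H→slot 3; E→slot 1; G→slot 2; F skipped; A skipped; D skipped; I skipped; C→slot 4; B skipped.
4 of 9 scheduled.

4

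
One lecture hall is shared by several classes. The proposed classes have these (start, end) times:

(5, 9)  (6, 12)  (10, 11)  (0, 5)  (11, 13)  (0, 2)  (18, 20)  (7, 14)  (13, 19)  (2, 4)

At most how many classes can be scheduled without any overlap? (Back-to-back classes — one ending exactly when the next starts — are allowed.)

By end time: (0,2), (2,4), (0,5), (5,9), (10,11), (6,12), (11,13), (7,14), (13,19), (18,20).
Pick (0,2); next start ≥ 2 → (2,4); next start ≥ 4 → (5,9); next start ≥ 9 → (10,11); next start ≥ 11 → (11,13); next start ≥ 13 → (13,19).
Selected 6 classes.

6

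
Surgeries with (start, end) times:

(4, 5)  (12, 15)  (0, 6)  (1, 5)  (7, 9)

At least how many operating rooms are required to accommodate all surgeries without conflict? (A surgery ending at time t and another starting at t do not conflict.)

starts: [0, 1, 4, 7, 12]
ends:   [5, 5, 6, 9, 15]
s0→1 s1→2 s4→3  — peak 3.

3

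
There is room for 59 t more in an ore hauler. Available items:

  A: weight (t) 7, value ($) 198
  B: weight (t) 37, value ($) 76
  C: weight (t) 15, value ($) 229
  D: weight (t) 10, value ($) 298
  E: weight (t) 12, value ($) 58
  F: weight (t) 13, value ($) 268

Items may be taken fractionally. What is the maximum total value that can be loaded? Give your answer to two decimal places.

1055.11

Sort by value per unit weight and fill in that order.
Ratios (sorted): D 29.80, A 28.29, F 20.62, C 15.27, E 4.83, B 2.05
take D (10 @ 298); take A (7 @ 198); take F (13 @ 268); take C (15 @ 229); take E (12 @ 58); take 2/37 of B → 4.11. Capacity used 59/59.
Total value = 1055.11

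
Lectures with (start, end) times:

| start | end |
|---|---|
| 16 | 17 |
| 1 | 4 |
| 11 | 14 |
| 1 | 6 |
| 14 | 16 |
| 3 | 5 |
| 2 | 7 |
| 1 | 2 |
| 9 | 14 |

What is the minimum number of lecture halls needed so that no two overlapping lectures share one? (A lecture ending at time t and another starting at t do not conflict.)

starts: [1, 1, 1, 2, 3, 9, 11, 14, 16]
ends:   [2, 4, 5, 6, 7, 14, 14, 16, 17]
s1→1 s1→2 s1→3 e2→2 s2→3 s3→4  — peak 4.

4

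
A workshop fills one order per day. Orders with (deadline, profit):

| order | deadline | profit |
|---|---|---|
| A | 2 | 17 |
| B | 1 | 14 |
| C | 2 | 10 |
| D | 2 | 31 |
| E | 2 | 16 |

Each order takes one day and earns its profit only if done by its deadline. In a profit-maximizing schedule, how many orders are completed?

2

By profit: D(d2,31), A(d2,17), E(d2,16), B(d1,14), C(d2,10)
D→slot 2; A→slot 1; E skipped; B skipped; C skipped.
2 of 5 scheduled.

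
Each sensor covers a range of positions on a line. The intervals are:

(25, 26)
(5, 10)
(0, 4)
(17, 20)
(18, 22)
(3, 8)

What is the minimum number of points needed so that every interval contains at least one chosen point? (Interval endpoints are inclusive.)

4

By right end: [0,4]  [3,8]  [5,10]  [17,20]  [18,22]  [25,26]
[0,4] uncovered → point at 4; [5,10] uncovered → point at 10; [17,20] uncovered → point at 20; [25,26] uncovered → point at 26.
Points: 4, 10, 20, 26 (4 total).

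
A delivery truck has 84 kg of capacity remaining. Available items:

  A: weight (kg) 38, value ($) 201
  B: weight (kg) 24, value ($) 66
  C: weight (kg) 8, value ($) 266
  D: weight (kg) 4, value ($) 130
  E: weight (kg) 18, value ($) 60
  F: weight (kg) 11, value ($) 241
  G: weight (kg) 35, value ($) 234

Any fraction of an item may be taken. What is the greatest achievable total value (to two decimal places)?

1008.53

Greedy by value/weight ratio, highest first.
Order: C (266/8=33.25) > D (130/4=32.50) > F (241/11=21.91) > G (234/35=6.69) > A (201/38=5.29) > E (60/18=3.33) > B (66/24=2.75)
Fill: take C (8 @ 266) → take D (4 @ 130) → take F (11 @ 241) → take G (35 @ 234) → take 26/38 of A → 137.53; 84/84 used.
Total value = 1008.53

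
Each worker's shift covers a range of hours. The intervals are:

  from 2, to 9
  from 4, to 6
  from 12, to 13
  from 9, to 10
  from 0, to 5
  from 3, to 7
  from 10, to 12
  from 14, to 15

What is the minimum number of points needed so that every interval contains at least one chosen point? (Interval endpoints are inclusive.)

4

Process intervals by earliest right end; each time one isn't hit yet, stab at its right endpoint.
Sorted: [0,5] [4,6] [3,7] [2,9] [9,10] [10,12] [12,13] [14,15]
{[0,5],[4,6],[3,7],[2,9]} hit by 5; {[9,10],[10,12]} hit by 10; {[12,13]} hit by 13; {[14,15]} hit by 15.
Points: 5, 10, 13, 15 (4 total).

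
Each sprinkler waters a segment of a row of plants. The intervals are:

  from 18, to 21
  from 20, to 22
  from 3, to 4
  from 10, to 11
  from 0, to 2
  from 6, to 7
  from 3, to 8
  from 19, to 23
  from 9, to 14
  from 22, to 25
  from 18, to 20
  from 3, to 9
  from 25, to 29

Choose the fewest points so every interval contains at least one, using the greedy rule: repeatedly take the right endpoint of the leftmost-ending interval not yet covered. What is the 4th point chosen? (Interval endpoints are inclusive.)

11

Sort by right endpoint; whenever an interval is uncovered, place a point at its right end.
Sorted: [0,2] [3,4] [6,7] [3,8] [3,9] [10,11] [9,14] [18,20] [18,21] [20,22] [19,23] [22,25] [25,29]
{[0,2]} hit by 2; {[3,4]} hit by 4; {[6,7],[3,8],[3,9]} hit by 7; {[10,11],[9,14]} hit by 11; {[18,20],[18,21],[20,22],[19,23]} hit by 20; {[22,25],[25,29]} hit by 25.
Points: 2, 4, 7, 11, 20, 25 (6 total).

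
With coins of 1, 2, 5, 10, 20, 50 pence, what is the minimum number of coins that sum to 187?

187 − 3×50→37 − 1×20→17 − 1×10→7 − 1×5→2 − 1×2→0
Total coins = 3 + 1 + 1 + 1 + 1 = 7

7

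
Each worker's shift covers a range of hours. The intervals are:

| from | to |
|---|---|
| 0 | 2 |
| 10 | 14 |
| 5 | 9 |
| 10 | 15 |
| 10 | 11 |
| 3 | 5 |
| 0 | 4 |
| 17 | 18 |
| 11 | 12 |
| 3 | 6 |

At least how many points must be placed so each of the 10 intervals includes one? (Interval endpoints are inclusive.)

4

Process intervals by earliest right end; each time one isn't hit yet, stab at its right endpoint.
By right end: [0,2]  [0,4]  [3,5]  [3,6]  [5,9]  [10,11]  [11,12]  [10,14]  [10,15]  [17,18]
[0,2] uncovered → point at 2; [3,5] uncovered → point at 5; [10,11] uncovered → point at 11; [17,18] uncovered → point at 18.
Points: 2, 5, 11, 18 (4 total).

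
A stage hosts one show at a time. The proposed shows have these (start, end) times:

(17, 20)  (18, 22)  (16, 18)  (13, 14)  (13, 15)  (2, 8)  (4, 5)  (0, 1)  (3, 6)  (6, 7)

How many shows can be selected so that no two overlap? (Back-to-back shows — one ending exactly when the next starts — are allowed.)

6

Sort by end time and greedily take each interval whose start is ≥ the last chosen end.
By end time: (0,1), (4,5), (3,6), (6,7), (2,8), (13,14), (13,15), (16,18), (17,20), (18,22).
Pick (0,1); next start ≥ 1 → (4,5); next start ≥ 5 → (6,7); next start ≥ 7 → (13,14); next start ≥ 14 → (16,18); next start ≥ 18 → (18,22).
Selected 6 shows.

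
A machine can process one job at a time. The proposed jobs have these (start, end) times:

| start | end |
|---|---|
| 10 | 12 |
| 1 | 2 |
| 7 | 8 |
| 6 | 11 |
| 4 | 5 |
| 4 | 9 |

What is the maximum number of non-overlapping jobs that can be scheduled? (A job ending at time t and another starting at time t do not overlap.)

4

Greedy by earliest finish: after sorting by end time, pick each interval compatible with the last pick.
Sorted by end: (1,2)  (4,5)  (7,8)  (4,9)  (6,11)  (10,12)
take (1,2); take (4,5); take (7,8); take (10,12).
Selected 4 jobs.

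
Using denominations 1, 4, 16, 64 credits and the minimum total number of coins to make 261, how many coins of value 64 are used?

4

Greedy: take as many of the largest coin as possible, then repeat with the remainder.
261 = 4×64 + 1×4 + 1×1
Count of 64: 4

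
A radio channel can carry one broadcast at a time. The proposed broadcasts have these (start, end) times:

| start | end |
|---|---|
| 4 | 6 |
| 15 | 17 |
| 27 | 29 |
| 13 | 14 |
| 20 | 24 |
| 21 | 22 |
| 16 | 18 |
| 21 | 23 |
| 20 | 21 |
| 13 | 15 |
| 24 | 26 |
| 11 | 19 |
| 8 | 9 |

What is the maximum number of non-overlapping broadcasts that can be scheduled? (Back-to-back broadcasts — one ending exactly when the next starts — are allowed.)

8

By end time: (4,6), (8,9), (13,14), (13,15), (15,17), (16,18), (11,19), (20,21), (21,22), (21,23), (20,24), (24,26), (27,29).
Pick (4,6); next start ≥ 6 → (8,9); next start ≥ 9 → (13,14); next start ≥ 14 → (15,17); next start ≥ 17 → (20,21); next start ≥ 21 → (21,22); next start ≥ 22 → (24,26); next start ≥ 26 → (27,29).
Selected 8 broadcasts.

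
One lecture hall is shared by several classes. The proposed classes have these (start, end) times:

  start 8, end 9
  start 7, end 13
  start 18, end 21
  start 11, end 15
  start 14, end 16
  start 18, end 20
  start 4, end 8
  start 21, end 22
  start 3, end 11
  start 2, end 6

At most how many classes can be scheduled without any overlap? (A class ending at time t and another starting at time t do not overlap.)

5

Sorted by end: (2,6)  (4,8)  (8,9)  (3,11)  (7,13)  (11,15)  (14,16)  (18,20)  (18,21)  (21,22)
take (2,6); take (8,9); skip (7,13); take (11,15); skip (14,16); take (18,20); take (21,22).
Selected 5 classes.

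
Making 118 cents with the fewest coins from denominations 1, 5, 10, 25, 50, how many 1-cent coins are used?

Greedy: take as many of the largest coin as possible, then repeat with the remainder.
118 = 2×50 + 1×10 + 1×5 + 3×1
Count of 1: 3

3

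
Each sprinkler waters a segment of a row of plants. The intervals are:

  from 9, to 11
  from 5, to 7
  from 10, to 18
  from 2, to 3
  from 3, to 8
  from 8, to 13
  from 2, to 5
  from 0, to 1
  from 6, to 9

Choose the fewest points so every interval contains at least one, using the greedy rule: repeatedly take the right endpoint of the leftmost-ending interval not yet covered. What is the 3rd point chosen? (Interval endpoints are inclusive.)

7

By right end: [0,1]  [2,3]  [2,5]  [5,7]  [3,8]  [6,9]  [9,11]  [8,13]  [10,18]
[0,1] uncovered → point at 1; [2,3] uncovered → point at 3; [5,7] uncovered → point at 7; [9,11] uncovered → point at 11.
Points: 1, 3, 7, 11 (4 total).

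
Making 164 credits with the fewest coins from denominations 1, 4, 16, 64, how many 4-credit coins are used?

1

Use the largest denomination that fits, subtract, and repeat.
164 − 2×64→36 − 2×16→4 − 1×4→0
Count of 4: 1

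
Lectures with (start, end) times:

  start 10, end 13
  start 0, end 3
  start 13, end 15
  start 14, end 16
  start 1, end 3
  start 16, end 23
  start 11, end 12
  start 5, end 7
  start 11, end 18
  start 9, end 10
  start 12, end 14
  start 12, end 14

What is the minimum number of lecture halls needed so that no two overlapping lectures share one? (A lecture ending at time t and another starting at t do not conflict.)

starts: [0, 1, 5, 9, 10, 11, 11, 12, 12, 13, 14, 16]
ends:   [3, 3, 7, 10, 12, 13, 14, 14, 15, 16, 18, 23]
s0→1 s1→2 e3→1 e3→0 s5→1 e7→0 s9→1 e10→0 s10→1 s11→2 s11→3 e12→2 s12→3 s12→4  — peak 4.

4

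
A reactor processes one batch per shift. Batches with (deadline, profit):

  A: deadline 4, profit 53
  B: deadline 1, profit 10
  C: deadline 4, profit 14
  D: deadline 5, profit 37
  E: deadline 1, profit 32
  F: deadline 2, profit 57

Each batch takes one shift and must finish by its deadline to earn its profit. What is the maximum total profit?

193

Take jobs in profit order; each goes to the latest open slot no later than its deadline.
Profit order: F=57 A=53 D=37 E=32 C=14 B=10
Assign: F→slot 2, A→slot 4, D→slot 5, E→slot 1, C→slot 3, B skipped.
Slots: [1:E] [2:F] [3:C] [4:A] [5:D]
Profit = 32 + 57 + 14 + 53 + 37 = 193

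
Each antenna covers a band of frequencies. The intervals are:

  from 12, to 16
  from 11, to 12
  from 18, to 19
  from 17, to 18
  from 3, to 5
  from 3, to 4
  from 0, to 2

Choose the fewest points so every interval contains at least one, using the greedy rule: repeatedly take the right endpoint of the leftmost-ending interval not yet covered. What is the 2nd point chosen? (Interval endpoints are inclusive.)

4

Sort by right endpoint; whenever an interval is uncovered, place a point at its right end.
By right end: [0,2]  [3,4]  [3,5]  [11,12]  [12,16]  [17,18]  [18,19]
[0,2] uncovered → point at 2; [3,4] uncovered → point at 4; [11,12] uncovered → point at 12; [17,18] uncovered → point at 18.
Points: 2, 4, 12, 18 (4 total).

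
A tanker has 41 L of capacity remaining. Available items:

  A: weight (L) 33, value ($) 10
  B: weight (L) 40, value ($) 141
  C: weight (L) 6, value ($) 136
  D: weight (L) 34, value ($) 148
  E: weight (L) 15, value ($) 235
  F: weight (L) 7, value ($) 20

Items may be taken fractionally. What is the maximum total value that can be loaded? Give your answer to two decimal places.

458.06

Order: C (136/6=22.67) > E (235/15=15.67) > D (148/34=4.35) > B (141/40=3.52) > F (20/7=2.86) > A (10/33=0.30)
Fill: take C (6 @ 136) → take E (15 @ 235) → take 20/34 of D → 87.06; 41/41 used.
Total value = 458.06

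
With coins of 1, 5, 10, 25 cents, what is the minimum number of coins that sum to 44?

44 − 1×25→19 − 1×10→9 − 1×5→4 − 4×1→0
Total coins = 1 + 1 + 1 + 4 = 7

7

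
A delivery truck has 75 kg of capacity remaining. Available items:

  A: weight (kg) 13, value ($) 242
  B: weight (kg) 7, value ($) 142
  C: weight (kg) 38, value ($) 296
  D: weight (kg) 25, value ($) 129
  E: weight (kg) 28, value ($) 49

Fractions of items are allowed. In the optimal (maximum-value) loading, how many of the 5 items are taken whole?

Order: B (142/7=20.29) > A (242/13=18.62) > C (296/38=7.79) > D (129/25=5.16) > E (49/28=1.75)
Fill: take B (7 @ 142) → take A (13 @ 242) → take C (38 @ 296) → take 17/25 of D → 87.72; 75/75 used.
3 item(s) taken whole; one partial (take 17/25 of D).

3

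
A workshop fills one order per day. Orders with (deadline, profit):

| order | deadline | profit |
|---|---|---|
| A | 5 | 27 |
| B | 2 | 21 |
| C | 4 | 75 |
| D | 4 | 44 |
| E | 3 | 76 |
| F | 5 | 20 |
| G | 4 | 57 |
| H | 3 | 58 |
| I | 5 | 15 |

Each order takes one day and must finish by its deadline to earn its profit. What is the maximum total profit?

293

Take jobs in profit order; each goes to the latest open slot no later than its deadline.
Profit order: E=76 C=75 H=58 G=57 D=44 A=27 B=21 F=20 I=15
Assign: E→slot 3, C→slot 4, H→slot 2, G→slot 1, D skipped, A→slot 5, B skipped, F skipped, I skipped.
Slots: [1:G] [2:H] [3:E] [4:C] [5:A]
Profit = 57 + 58 + 76 + 75 + 27 = 293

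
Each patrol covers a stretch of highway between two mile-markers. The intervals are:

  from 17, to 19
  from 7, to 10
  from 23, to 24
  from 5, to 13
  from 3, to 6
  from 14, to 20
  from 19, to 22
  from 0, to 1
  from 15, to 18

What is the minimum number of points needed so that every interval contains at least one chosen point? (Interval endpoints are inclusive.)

6

Process intervals by earliest right end; each time one isn't hit yet, stab at its right endpoint.
Sorted: [0,1] [3,6] [7,10] [5,13] [15,18] [17,19] [14,20] [19,22] [23,24]
{[0,1]} hit by 1; {[3,6]} hit by 6; {[7,10],[5,13]} hit by 10; {[15,18],[17,19],[14,20]} hit by 18; {[19,22]} hit by 22; {[23,24]} hit by 24.
Points: 1, 6, 10, 18, 22, 24 (6 total).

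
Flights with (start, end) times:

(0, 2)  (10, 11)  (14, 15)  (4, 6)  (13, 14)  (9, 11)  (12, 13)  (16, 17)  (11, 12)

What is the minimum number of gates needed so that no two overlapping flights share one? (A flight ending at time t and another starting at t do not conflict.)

Count concurrent intervals with a sweep; the peak is the room count.
Events (time:±→running): 0:+→1 2:-→0 4:+→1 6:-→0 9:+→1 10:+→2 … peak 2.

2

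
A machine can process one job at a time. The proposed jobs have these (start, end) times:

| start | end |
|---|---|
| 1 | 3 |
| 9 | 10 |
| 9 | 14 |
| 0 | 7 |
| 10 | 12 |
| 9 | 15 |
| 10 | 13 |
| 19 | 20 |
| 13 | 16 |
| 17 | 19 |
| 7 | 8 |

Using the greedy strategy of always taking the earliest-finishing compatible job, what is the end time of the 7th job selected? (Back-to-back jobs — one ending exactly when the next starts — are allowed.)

Greedy by earliest finish: after sorting by end time, pick each interval compatible with the last pick.
By end time: (1,3), (0,7), (7,8), (9,10), (10,12), (10,13), (9,14), (9,15), (13,16), (17,19), (19,20).
Pick (1,3); next start ≥ 3 → (7,8); next start ≥ 8 → (9,10); next start ≥ 10 → (10,12); next start ≥ 12 → (13,16); next start ≥ 16 → (17,19); next start ≥ 19 → (19,20).
Selected: (1,3) (7,8) (9,10) (10,12) (13,16) (17,19) (19,20)

20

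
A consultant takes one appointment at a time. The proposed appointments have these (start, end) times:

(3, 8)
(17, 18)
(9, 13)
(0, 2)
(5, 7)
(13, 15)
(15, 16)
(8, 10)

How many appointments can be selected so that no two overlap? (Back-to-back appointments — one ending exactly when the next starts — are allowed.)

6

Order by finish time; keep every interval that doesn't clash with the previous kept one.
Sorted by end: (0,2)  (5,7)  (3,8)  (8,10)  (9,13)  (13,15)  (15,16)  (17,18)
take (0,2); take (5,7); take (8,10); skip (9,13); take (13,15); take (15,16); take (17,18).
Selected 6 appointments.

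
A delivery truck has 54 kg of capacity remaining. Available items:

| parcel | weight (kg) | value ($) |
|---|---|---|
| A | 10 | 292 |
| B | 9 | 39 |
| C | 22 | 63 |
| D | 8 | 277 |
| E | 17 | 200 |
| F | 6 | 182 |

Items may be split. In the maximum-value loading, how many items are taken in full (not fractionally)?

Sort by value per unit weight and fill in that order.
Order: D (277/8=34.62) > F (182/6=30.33) > A (292/10=29.20) > E (200/17=11.76) > B (39/9=4.33) > C (63/22=2.86)
Fill: take D (8 @ 277) → take F (6 @ 182) → take A (10 @ 292) → take E (17 @ 200) → take B (9 @ 39) → take 4/22 of C → 11.45; 54/54 used.
5 item(s) taken whole; one partial (take 4/22 of C).

5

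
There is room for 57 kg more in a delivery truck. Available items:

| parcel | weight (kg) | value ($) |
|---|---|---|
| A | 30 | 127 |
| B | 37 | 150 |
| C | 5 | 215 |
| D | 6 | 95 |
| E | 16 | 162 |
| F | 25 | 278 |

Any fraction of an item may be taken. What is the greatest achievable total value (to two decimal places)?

771.17

Sort by value per unit weight and fill in that order.
Order: C (215/5=43.00) > D (95/6=15.83) > F (278/25=11.12) > E (162/16=10.12) > A (127/30=4.23) > B (150/37=4.05)
Fill: take C (5 @ 215) → take D (6 @ 95) → take F (25 @ 278) → take E (16 @ 162) → take 5/30 of A → 21.17; 57/57 used.
Total value = 771.17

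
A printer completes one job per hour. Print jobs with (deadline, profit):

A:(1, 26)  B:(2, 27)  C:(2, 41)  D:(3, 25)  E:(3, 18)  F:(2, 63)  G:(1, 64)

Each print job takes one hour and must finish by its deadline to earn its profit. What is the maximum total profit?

By profit: G(d1,64), F(d2,63), C(d2,41), B(d2,27), A(d1,26), D(d3,25), E(d3,18)
G→slot 1; F→slot 2; C skipped; B skipped; A skipped; D→slot 3; E skipped.
Profit = 64 + 63 + 25 = 152

152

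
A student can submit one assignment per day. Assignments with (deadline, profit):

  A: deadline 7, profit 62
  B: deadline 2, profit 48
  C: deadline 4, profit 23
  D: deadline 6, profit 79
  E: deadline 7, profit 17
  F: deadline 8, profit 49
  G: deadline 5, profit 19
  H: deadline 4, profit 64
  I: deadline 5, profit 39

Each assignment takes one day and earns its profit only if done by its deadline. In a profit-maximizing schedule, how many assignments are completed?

Take jobs in profit order; each goes to the latest open slot no later than its deadline.
By profit: D(d6,79), H(d4,64), A(d7,62), F(d8,49), B(d2,48), I(d5,39), C(d4,23), G(d5,19), E(d7,17)
D→slot 6; H→slot 4; A→slot 7; F→slot 8; B→slot 2; I→slot 5; C→slot 3; G→slot 1; E skipped.
8 of 9 scheduled.

8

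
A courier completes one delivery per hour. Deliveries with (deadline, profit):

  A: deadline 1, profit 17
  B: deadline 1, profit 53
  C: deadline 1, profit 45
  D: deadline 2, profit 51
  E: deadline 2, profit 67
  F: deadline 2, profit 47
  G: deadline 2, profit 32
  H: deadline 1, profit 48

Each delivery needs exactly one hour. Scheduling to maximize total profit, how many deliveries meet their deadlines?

2

By profit: E(d2,67), B(d1,53), D(d2,51), H(d1,48), F(d2,47), C(d1,45), G(d2,32), A(d1,17)
E→slot 2; B→slot 1; D skipped; H skipped; F skipped; C skipped; G skipped; A skipped.
2 of 8 scheduled.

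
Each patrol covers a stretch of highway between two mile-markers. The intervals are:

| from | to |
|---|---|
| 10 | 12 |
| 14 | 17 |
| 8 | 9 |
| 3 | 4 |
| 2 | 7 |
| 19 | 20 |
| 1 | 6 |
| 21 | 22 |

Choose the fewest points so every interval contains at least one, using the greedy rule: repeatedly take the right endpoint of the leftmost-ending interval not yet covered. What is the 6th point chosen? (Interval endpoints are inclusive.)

Process intervals by earliest right end; each time one isn't hit yet, stab at its right endpoint.
Sorted: [3,4] [1,6] [2,7] [8,9] [10,12] [14,17] [19,20] [21,22]
{[3,4],[1,6],[2,7]} hit by 4; {[8,9]} hit by 9; {[10,12]} hit by 12; {[14,17]} hit by 17; {[19,20]} hit by 20; {[21,22]} hit by 22.
Points: 4, 9, 12, 17, 20, 22 (6 total).

22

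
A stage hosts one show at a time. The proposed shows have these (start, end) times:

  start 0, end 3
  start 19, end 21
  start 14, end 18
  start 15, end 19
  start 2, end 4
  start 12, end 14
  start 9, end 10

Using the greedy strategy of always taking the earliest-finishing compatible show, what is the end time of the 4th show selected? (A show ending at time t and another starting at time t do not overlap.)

Sorted by end: (0,3)  (2,4)  (9,10)  (12,14)  (14,18)  (15,19)  (19,21)
take (0,3); take (9,10); take (12,14); take (14,18); take (19,21).
Selected: (0,3) (9,10) (12,14) (14,18) (19,21)

18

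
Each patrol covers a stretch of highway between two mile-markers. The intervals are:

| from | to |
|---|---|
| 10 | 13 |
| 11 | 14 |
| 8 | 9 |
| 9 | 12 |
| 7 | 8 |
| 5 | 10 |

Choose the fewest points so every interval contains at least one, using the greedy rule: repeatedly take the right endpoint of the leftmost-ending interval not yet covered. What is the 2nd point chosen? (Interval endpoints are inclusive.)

12

By right end: [7,8]  [8,9]  [5,10]  [9,12]  [10,13]  [11,14]
[7,8] uncovered → point at 8; [9,12] uncovered → point at 12.
Points: 8, 12 (2 total).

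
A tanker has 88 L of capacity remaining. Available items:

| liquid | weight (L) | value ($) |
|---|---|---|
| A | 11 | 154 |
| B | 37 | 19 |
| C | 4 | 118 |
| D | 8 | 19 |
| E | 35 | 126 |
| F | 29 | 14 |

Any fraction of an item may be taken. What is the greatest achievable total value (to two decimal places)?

432.41

Greedy by value/weight ratio, highest first.
Ratios (sorted): C 29.50, A 14.00, E 3.60, D 2.38, B 0.51, F 0.48
take C (4 @ 118); take A (11 @ 154); take E (35 @ 126); take D (8 @ 19); take 30/37 of B → 15.41. Capacity used 88/88.
Total value = 432.41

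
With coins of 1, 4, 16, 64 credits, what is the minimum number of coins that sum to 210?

Use the largest denomination that fits, subtract, and repeat.
210 − 3×64→18 − 1×16→2 − 2×1→0
Total coins = 3 + 1 + 2 = 6

6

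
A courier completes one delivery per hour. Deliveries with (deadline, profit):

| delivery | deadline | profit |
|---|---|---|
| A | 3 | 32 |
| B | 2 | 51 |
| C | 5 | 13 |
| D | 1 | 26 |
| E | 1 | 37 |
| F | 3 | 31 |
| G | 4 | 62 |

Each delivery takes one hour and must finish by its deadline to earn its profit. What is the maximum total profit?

By profit: G(d4,62), B(d2,51), E(d1,37), A(d3,32), F(d3,31), D(d1,26), C(d5,13)
G→slot 4; B→slot 2; E→slot 1; A→slot 3; F skipped; D skipped; C→slot 5.
Profit = 37 + 51 + 32 + 62 + 13 = 195

195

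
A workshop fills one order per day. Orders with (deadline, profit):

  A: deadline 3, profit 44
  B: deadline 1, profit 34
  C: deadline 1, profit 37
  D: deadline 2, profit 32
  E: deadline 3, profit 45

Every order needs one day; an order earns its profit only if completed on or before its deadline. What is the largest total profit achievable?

126

Take jobs in profit order; each goes to the latest open slot no later than its deadline.
Profit order: E=45 A=44 C=37 B=34 D=32
Assign: E→slot 3, A→slot 2, C→slot 1, B skipped, D skipped.
Slots: [1:C] [2:A] [3:E]
Profit = 37 + 44 + 45 = 126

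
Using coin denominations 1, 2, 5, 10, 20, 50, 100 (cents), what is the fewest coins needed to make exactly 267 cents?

6

267 − 2×100→67 − 1×50→17 − 1×10→7 − 1×5→2 − 1×2→0
Total coins = 2 + 1 + 1 + 1 + 1 = 6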